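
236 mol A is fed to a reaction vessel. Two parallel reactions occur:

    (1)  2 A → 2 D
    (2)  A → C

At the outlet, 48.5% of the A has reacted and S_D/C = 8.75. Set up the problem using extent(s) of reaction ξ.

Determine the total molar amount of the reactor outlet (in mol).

Conversion of A: A consumed = 0.485 × 236 = 114.5 mol = 2ξ₁ + 1ξ₂.
Selectivity: 2ξ₁ / (1ξ₂) = 8.75 → ξ₁ = 4.375 ξ₂.
Substitute: (2·4.375 + 1) ξ₂ = 114.5 → ξ₂ = 11.74 mol, ξ₁ = 51.36 mol.
Outlet amounts (n = n₀ + Σ ν·ξ):
  A: 236 − 2(51.36) − 1(11.74) = 121.5
  D: 0 + 2(51.36) = 102.7
  C: 0 + 1(11.74) = 11.74
Total out = 121.5 + 102.7 + 11.74 = 236 mol.

236 mol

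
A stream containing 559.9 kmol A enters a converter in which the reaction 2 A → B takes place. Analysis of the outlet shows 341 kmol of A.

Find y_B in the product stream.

For A: n = n₀ − 2ξ → 341 = 559.9 − 2ξ, giving ξ = 109.4 kmol.
Outlet amounts (n = n₀ + ν ξ):
  A: 559.9 − 2(109.4) = 341
  B: 0 + 1(109.4) = 109.4
Total out = 450.4 kmol; y_B = 109.4 / 450.4 = 0.243.

0.243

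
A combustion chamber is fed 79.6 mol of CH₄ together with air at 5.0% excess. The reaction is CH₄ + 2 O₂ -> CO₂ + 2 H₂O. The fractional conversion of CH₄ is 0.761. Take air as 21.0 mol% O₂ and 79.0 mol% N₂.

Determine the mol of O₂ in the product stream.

Stoichiometric O₂ = 2 × 79.6 = 159.2 mol; O₂ fed = 159.2 × 1.050 = 167.2 mol.
N₂ fed = 167.2 × 79/21 = 628.8 mol.
Fuel reacted = 0.761 × 79.6 → ξ = 60.58 mol.
Outlet (n = n₀ + ν ξ):
  CH₄: 79.6 − 1(60.58) = 19.02
  O₂: 167.2 − 2(60.58) = 46.01
  N₂: 628.8 (inert)
  CO₂: 0 + 1(60.58) = 60.58
  H₂O: 0 + 2(60.58) = 121.2

46 mol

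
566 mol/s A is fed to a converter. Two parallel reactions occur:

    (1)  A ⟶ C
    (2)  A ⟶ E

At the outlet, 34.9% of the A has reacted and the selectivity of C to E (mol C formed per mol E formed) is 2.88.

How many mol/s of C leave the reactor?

Conversion of A: A consumed = 0.349 × 566 = 197.5 mol/s = 1ξ₁ + 1ξ₂.
Selectivity: 1ξ₁ / (1ξ₂) = 2.88 → ξ₁ = 2.88 ξ₂.
Substitute: (1·2.88 + 1) ξ₂ = 197.5 → ξ₂ = 50.91 mol/s, ξ₁ = 146.6 mol/s.
Outlet amounts (n = n₀ + Σ ν·ξ):
  A: 566 − 1(146.6) − 1(50.91) = 368.5
  C: 0 + 1(146.6) = 146.6
  E: 0 + 1(50.91) = 50.91

147 mol/s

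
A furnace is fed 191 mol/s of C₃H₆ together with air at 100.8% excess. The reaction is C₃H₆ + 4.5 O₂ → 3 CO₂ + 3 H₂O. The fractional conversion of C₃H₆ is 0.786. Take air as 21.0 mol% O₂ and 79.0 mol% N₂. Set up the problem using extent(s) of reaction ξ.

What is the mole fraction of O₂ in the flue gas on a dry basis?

Stoichiometric O₂ = 4.5 × 191 = 859.5 mol/s; O₂ fed = 859.5 × 2.008 = 1726 mol/s.
N₂ fed = 1726 × 79/21 = 6493 mol/s.
Fuel reacted = 0.786 × 191 → ξ = 150.1 mol/s.
Outlet (n = n₀ + ν ξ):
  C₃H₆: 191 − 1(150.1) = 40.87
  O₂: 1726 − 4.5(150.1) = 1050
  N₂: 6493 (inert)
  CO₂: 0 + 3(150.1) = 450.4
  H₂O: 0 + 3(150.1) = 450.4
Dry total = 8034 mol/s; y_O₂ (dry) = 1050 / 8034 = 0.1307.

0.131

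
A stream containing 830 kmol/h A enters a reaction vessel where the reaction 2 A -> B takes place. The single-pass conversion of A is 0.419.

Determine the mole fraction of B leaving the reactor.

0.265

A reacted = 0.419 × 830 = 347.8 kmol/h; ν_A = −2, so ξ = 347.8/2 = 173.9 kmol/h.
Outlet amounts (n = n₀ + ν ξ):
  A: 830 − 2(173.9) = 482.2
  B: 0 + 1(173.9) = 173.9
Total out = 656.1 kmol/h; y_B = 173.9 / 656.1 = 0.265.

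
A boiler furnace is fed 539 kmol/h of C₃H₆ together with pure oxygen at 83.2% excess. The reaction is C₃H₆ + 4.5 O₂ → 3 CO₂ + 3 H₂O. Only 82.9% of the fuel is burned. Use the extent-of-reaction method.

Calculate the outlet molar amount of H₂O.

Stoichiometric O₂ = 4.5 × 539 = 2426 kmol/h; O₂ fed = 2426 × 1.832 = 4444 kmol/h.
Fuel reacted = 0.829 × 539 → ξ = 446.8 kmol/h.
Outlet (n = n₀ + ν ξ):
  C₃H₆: 539 − 1(446.8) = 92.17
  O₂: 4444 − 4.5(446.8) = 2433
  CO₂: 0 + 3(446.8) = 1340
  H₂O: 0 + 3(446.8) = 1340

1340 kmol/h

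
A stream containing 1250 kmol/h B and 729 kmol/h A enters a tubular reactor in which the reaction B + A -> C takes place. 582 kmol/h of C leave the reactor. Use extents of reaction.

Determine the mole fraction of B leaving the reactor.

For C: n = n₀ + 1ξ → 582 = 0 + 1ξ, giving ξ = 582 kmol/h.
Outlet amounts (n = n₀ + ν ξ):
  B: 1250 − 1(582) = 668
  A: 729 − 1(582) = 147
  C: 0 + 1(582) = 582
Total out = 1397 kmol/h; y_B = 668 / 1397 = 0.4782.

0.478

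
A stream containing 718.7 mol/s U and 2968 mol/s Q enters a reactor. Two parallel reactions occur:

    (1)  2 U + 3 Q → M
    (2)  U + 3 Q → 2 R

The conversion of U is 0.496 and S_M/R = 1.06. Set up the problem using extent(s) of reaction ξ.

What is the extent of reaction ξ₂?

ξ₂ = 68 mol/s

Conversion of U: U consumed = 0.496 × 718.7 = 356.5 mol/s = 2ξ₁ + 1ξ₂.
Selectivity: 1ξ₁ / (2ξ₂) = 1.06 → ξ₁ = 2.12 ξ₂.
Substitute: (2·2.12 + 1) ξ₂ = 356.5 → ξ₂ = 68.03 mol/s, ξ₁ = 144.2 mol/s.
Outlet amounts (n = n₀ + Σ ν·ξ):
  U: 718.7 − 2(144.2) − 1(68.03) = 362.2
  Q: 2968 − 3(144.2) − 3(68.03) = 2331
  M: 0 + 1(144.2) = 144.2
  R: 0 + 2(68.03) = 136.1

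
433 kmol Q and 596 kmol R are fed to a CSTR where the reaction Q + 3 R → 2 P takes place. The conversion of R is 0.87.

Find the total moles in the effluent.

R reacted = 0.87 × 596 = 518.5 kmol; ν_R = −3, so ξ = 518.5/3 = 172.8 kmol.
Outlet amounts (n = n₀ + ν ξ):
  Q: 433 − 1(172.8) = 260.2
  R: 596 − 3(172.8) = 77.48
  P: 0 + 2(172.8) = 345.7
Total out = 260.2 + 77.48 + 345.7 = 683.3 kmol.

683 kmol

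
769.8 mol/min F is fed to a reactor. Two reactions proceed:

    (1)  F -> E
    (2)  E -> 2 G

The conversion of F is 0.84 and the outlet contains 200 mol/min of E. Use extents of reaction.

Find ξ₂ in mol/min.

ξ₂ = 447 mol/min

Conversion of F: F consumed = 1ξ₁ = 0.84 × 769.8 → ξ₁ = 646.6 mol/min.
E balance: n_E = 0 + 1ξ₁ − 1ξ₂ = 200 → ξ₂ = (1·646.6 − 200)/1 = 446.6 mol/min.
Outlet amounts (n = n₀ + Σ ν·ξ):
  F: 769.8 − 1(646.6) = 123.2
  E: 0 + 1(646.6) − 1(446.6) = 200
  G: 0 + 2(446.6) = 893.3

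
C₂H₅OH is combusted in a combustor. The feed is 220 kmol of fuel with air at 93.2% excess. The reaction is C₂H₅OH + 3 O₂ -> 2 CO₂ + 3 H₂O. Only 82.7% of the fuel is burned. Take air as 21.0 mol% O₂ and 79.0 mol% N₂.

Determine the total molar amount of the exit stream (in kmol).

6470 kmol

Stoichiometric O₂ = 3 × 220 = 660 kmol; O₂ fed = 660 × 1.932 = 1275 kmol.
N₂ fed = 1275 × 79/21 = 4797 kmol.
Fuel reacted = 0.827 × 220 → ξ = 181.9 kmol.
Outlet (n = n₀ + ν ξ):
  C₂H₅OH: 220 − 1(181.9) = 38.06
  O₂: 1275 − 3(181.9) = 729.3
  N₂: 4797 (inert)
  CO₂: 0 + 2(181.9) = 363.9
  H₂O: 0 + 3(181.9) = 545.8
Total out = 38.06 + 729.3 + 4797 + 363.9 + 545.8 = 6474 kmol.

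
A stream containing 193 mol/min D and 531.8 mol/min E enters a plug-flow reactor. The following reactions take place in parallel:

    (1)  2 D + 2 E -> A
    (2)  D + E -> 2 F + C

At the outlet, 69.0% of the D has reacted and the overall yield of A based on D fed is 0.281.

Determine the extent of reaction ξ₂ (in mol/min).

Yield of A: 1ξ₁ / 193 = 0.281 → ξ₁ = 54.23 mol/min.
Conversion of D: 2ξ₁ + 1ξ₂ = 0.69 × 193 = 133.2 → ξ₂ = 24.7 mol/min.
Outlet amounts (n = n₀ + Σ ν·ξ):
  D: 193 − 2(54.23) − 1(24.7) = 59.83
  E: 531.8 − 2(54.23) − 1(24.7) = 398.6
  A: 0 + 1(54.23) = 54.23
  F: 0 + 2(24.7) = 49.41
  C: 0 + 1(24.7) = 24.7

ξ₂ = 24.7 mol/min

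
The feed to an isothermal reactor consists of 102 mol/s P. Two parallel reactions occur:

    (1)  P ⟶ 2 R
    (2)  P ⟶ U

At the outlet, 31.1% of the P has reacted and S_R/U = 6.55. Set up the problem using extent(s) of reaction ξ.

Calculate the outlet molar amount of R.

Conversion of P: P consumed = 0.311 × 102 = 31.72 mol/s = 1ξ₁ + 1ξ₂.
Selectivity: 2ξ₁ / (1ξ₂) = 6.55 → ξ₁ = 3.275 ξ₂.
Substitute: (1·3.275 + 1) ξ₂ = 31.72 → ξ₂ = 7.42 mol/s, ξ₁ = 24.3 mol/s.
Outlet amounts (n = n₀ + Σ ν·ξ):
  P: 102 − 1(24.3) − 1(7.42) = 70.28
  R: 0 + 2(24.3) = 48.6
  U: 0 + 1(7.42) = 7.42

48.6 mol/s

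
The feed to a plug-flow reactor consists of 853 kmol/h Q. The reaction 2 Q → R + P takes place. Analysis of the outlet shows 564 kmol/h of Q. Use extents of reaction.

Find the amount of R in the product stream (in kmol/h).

144 kmol/h

For Q: n = n₀ − 2ξ → 564 = 853 − 2ξ, giving ξ = 144.5 kmol/h.
Outlet amounts (n = n₀ + ν ξ):
  Q: 853 − 2(144.5) = 564
  R: 0 + 1(144.5) = 144.5
  P: 0 + 1(144.5) = 144.5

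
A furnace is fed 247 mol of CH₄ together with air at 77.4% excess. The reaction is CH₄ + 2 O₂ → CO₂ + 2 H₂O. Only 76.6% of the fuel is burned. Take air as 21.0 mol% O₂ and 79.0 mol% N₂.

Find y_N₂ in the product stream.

0.746

Stoichiometric O₂ = 2 × 247 = 494 mol; O₂ fed = 494 × 1.774 = 876.4 mol.
N₂ fed = 876.4 × 79/21 = 3297 mol.
Fuel reacted = 0.766 × 247 → ξ = 189.2 mol.
Outlet (n = n₀ + ν ξ):
  CH₄: 247 − 1(189.2) = 57.8
  O₂: 876.4 − 2(189.2) = 498
  N₂: 3297 (inert)
  CO₂: 0 + 1(189.2) = 189.2
  H₂O: 0 + 2(189.2) = 378.4
Total out = 4420 mol; y_N₂ = 3297 / 4420 = 0.7459.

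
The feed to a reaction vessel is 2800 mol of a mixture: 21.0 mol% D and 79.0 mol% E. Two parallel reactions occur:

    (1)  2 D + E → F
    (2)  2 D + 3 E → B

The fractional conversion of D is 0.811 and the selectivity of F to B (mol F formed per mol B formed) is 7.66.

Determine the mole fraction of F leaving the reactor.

0.093

Conversion of D: D consumed = 0.811 × 588 = 476.9 mol = 2ξ₁ + 2ξ₂.
Selectivity: 1ξ₁ / (1ξ₂) = 7.66 → ξ₁ = 7.66 ξ₂.
Substitute: (2·7.66 + 2) ξ₂ = 476.9 → ξ₂ = 27.53 mol, ξ₁ = 210.9 mol.
Outlet amounts (n = n₀ + Σ ν·ξ):
  D: 588 − 2(210.9) − 2(27.53) = 111.1
  E: 2212 − 1(210.9) − 3(27.53) = 1919
  F: 0 + 1(210.9) = 210.9
  B: 0 + 1(27.53) = 27.53
Total out = 2268 mol; y_F = 210.9 / 2268 = 0.09299.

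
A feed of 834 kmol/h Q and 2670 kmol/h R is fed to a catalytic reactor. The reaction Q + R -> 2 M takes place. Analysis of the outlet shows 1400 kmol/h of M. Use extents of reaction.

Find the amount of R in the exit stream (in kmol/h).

For M: n = n₀ + 2ξ → 1400 = 0 + 2ξ, giving ξ = 700 kmol/h.
Outlet amounts (n = n₀ + ν ξ):
  Q: 834 − 1(700) = 134
  R: 2670 − 1(700) = 1970
  M: 0 + 2(700) = 1400

1970 kmol/h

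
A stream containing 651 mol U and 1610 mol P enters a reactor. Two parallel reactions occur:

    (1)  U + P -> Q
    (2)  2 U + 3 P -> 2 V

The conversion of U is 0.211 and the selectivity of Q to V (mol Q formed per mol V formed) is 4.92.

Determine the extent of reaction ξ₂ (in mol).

ξ₂ = 11.6 mol

Conversion of U: U consumed = 0.211 × 651 = 137.4 mol = 1ξ₁ + 2ξ₂.
Selectivity: 1ξ₁ / (2ξ₂) = 4.92 → ξ₁ = 9.84 ξ₂.
Substitute: (1·9.84 + 2) ξ₂ = 137.4 → ξ₂ = 11.6 mol, ξ₁ = 114.2 mol.
Outlet amounts (n = n₀ + Σ ν·ξ):
  U: 651 − 1(114.2) − 2(11.6) = 513.6
  P: 1610 − 1(114.2) − 3(11.6) = 1461
  Q: 0 + 1(114.2) = 114.2
  V: 0 + 2(11.6) = 23.2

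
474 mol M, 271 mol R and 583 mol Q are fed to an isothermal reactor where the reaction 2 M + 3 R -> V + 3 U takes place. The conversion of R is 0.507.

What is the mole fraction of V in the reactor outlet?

R reacted = 0.507 × 271 = 137.4 mol; ν_R = −3, so ξ = 137.4/3 = 45.8 mol.
Outlet amounts (n = n₀ + ν ξ):
  M: 474 − 2(45.8) = 382.4
  R: 271 − 3(45.8) = 133.6
  V: 0 + 1(45.8) = 45.8
  U: 0 + 3(45.8) = 137.4
  Q: 583 (inert)
Total out = 1282 mol; y_V = 45.8 / 1282 = 0.03572.

0.0357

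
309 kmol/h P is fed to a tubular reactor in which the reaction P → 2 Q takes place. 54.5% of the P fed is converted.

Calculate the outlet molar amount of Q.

P reacted = 0.545 × 309 = 168.4 kmol/h; ν_P = −1, so ξ = 168.4/1 = 168.4 kmol/h.
Outlet amounts (n = n₀ + ν ξ):
  P: 309 − 1(168.4) = 140.6
  Q: 0 + 2(168.4) = 336.8

337 kmol/h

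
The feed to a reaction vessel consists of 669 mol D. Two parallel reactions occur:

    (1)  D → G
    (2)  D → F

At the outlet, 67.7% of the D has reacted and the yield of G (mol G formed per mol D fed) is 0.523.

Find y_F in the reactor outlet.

0.154

Yield of G: 1ξ₁ / 669 = 0.523 → ξ₁ = 349.9 mol.
Conversion of D: 1ξ₁ + 1ξ₂ = 0.677 × 669 = 452.9 → ξ₂ = 103 mol.
Outlet amounts (n = n₀ + Σ ν·ξ):
  D: 669 − 1(349.9) − 1(103) = 216.1
  G: 0 + 1(349.9) = 349.9
  F: 0 + 1(103) = 103
Total out = 669 mol; y_F = 103 / 669 = 0.154.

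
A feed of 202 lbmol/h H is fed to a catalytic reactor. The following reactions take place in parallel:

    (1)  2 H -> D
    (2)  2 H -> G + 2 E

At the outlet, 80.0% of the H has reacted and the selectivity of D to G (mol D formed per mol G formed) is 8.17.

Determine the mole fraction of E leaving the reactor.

Conversion of H: H consumed = 0.8 × 202 = 161.6 lbmol/h = 2ξ₁ + 2ξ₂.
Selectivity: 1ξ₁ / (1ξ₂) = 8.17 → ξ₁ = 8.17 ξ₂.
Substitute: (2·8.17 + 2) ξ₂ = 161.6 → ξ₂ = 8.811 lbmol/h, ξ₁ = 71.99 lbmol/h.
Outlet amounts (n = n₀ + Σ ν·ξ):
  H: 202 − 2(71.99) − 2(8.811) = 40.4
  D: 0 + 1(71.99) = 71.99
  G: 0 + 1(8.811) = 8.811
  E: 0 + 2(8.811) = 17.62
Total out = 138.8 lbmol/h; y_E = 17.62 / 138.8 = 0.1269.

0.127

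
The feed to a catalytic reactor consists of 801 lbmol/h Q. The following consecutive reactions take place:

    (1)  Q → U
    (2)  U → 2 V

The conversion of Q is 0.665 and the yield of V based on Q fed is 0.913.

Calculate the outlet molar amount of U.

167 lbmol/h

Conversion of Q: Q consumed = 1ξ₁ = 0.665 × 801 → ξ₁ = 532.7 lbmol/h.
Yield of V: 2ξ₂ / 801 = 0.913 → ξ₂ = 365.7 lbmol/h.
Outlet amounts (n = n₀ + Σ ν·ξ):
  Q: 801 − 1(532.7) = 268.3
  U: 0 + 1(532.7) − 1(365.7) = 167
  V: 0 + 2(365.7) = 731.3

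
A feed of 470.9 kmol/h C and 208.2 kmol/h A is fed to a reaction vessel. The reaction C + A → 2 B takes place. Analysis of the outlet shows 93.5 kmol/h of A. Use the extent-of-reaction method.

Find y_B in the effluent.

For A: n = n₀ − 1ξ → 93.5 = 208.2 − 1ξ, giving ξ = 114.7 kmol/h.
Outlet amounts (n = n₀ + ν ξ):
  C: 470.9 − 1(114.7) = 356.2
  A: 208.2 − 1(114.7) = 93.5
  B: 0 + 2(114.7) = 229.4
Total out = 679.1 kmol/h; y_B = 229.4 / 679.1 = 0.3378.

0.338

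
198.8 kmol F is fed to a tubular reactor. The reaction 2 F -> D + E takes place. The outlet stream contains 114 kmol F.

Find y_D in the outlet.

For F: n = n₀ − 2ξ → 114 = 198.8 − 2ξ, giving ξ = 42.4 kmol.
Outlet amounts (n = n₀ + ν ξ):
  F: 198.8 − 2(42.4) = 114
  D: 0 + 1(42.4) = 42.4
  E: 0 + 1(42.4) = 42.4
Total out = 198.8 kmol; y_D = 42.4 / 198.8 = 0.2133.

0.213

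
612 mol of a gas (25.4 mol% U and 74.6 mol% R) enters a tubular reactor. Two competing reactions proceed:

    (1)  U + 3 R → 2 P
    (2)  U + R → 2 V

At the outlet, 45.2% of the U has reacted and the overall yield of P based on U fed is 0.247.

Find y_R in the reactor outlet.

0.607

Yield of P: 2ξ₁ / 155.4 = 0.247 → ξ₁ = 19.2 mol.
Conversion of U: 1ξ₁ + 1ξ₂ = 0.452 × 155.4 = 70.26 → ξ₂ = 51.06 mol.
Outlet amounts (n = n₀ + Σ ν·ξ):
  U: 155.4 − 1(19.2) − 1(51.06) = 85.19
  R: 456.6 − 3(19.2) − 1(51.06) = 347.9
  P: 0 + 2(19.2) = 38.4
  V: 0 + 2(51.06) = 102.1
Total out = 573.6 mol; y_R = 347.9 / 573.6 = 0.6065.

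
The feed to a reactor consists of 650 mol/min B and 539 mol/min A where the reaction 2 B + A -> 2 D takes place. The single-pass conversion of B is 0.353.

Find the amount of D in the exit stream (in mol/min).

229 mol/min

B reacted = 0.353 × 650 = 229.4 mol/min; ν_B = −2, so ξ = 229.4/2 = 114.7 mol/min.
Outlet amounts (n = n₀ + ν ξ):
  B: 650 − 2(114.7) = 420.6
  A: 539 − 1(114.7) = 424.3
  D: 0 + 2(114.7) = 229.4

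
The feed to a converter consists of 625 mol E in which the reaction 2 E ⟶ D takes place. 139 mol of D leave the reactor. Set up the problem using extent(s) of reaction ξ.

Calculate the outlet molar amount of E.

For D: n = n₀ + 1ξ → 139 = 0 + 1ξ, giving ξ = 139 mol.
Outlet amounts (n = n₀ + ν ξ):
  E: 625 − 2(139) = 347
  D: 0 + 1(139) = 139

347 mol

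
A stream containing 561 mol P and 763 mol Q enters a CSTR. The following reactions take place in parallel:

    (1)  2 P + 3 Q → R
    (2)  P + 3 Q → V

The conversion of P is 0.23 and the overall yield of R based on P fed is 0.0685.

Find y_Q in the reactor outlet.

Yield of R: 1ξ₁ / 561 = 0.0685 → ξ₁ = 38.43 mol.
Conversion of P: 2ξ₁ + 1ξ₂ = 0.23 × 561 = 129 → ξ₂ = 52.17 mol.
Outlet amounts (n = n₀ + Σ ν·ξ):
  P: 561 − 2(38.43) − 1(52.17) = 432
  Q: 763 − 3(38.43) − 3(52.17) = 491.2
  R: 0 + 1(38.43) = 38.43
  V: 0 + 1(52.17) = 52.17
Total out = 1014 mol; y_Q = 491.2 / 1014 = 0.4845.

0.485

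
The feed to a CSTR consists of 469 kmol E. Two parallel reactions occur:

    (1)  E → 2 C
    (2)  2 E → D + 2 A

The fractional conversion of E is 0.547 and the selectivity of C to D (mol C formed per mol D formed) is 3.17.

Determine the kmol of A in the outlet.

Conversion of E: E consumed = 0.547 × 469 = 256.5 kmol = 1ξ₁ + 2ξ₂.
Selectivity: 2ξ₁ / (1ξ₂) = 3.17 → ξ₁ = 1.585 ξ₂.
Substitute: (1·1.585 + 2) ξ₂ = 256.5 → ξ₂ = 71.56 kmol, ξ₁ = 113.4 kmol.
Outlet amounts (n = n₀ + Σ ν·ξ):
  E: 469 − 1(113.4) − 2(71.56) = 212.5
  C: 0 + 2(113.4) = 226.8
  D: 0 + 1(71.56) = 71.56
  A: 0 + 2(71.56) = 143.1

143 kmol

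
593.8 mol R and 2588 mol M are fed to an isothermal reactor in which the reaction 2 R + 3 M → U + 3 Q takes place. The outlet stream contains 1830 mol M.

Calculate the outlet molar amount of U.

For M: n = n₀ − 3ξ → 1830 = 2588 − 3ξ, giving ξ = 252.7 mol.
Outlet amounts (n = n₀ + ν ξ):
  R: 593.8 − 2(252.7) = 88.47
  M: 2588 − 3(252.7) = 1830
  U: 0 + 1(252.7) = 252.7
  Q: 0 + 3(252.7) = 758

253 mol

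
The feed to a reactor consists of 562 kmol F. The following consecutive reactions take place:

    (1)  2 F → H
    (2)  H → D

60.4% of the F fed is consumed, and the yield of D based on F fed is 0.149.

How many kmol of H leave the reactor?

86 kmol

Conversion of F: F consumed = 2ξ₁ = 0.604 × 562 → ξ₁ = 169.7 kmol.
Yield of D: 1ξ₂ / 562 = 0.149 → ξ₂ = 83.74 kmol.
Outlet amounts (n = n₀ + Σ ν·ξ):
  F: 562 − 2(169.7) = 222.6
  H: 0 + 1(169.7) − 1(83.74) = 85.99
  D: 0 + 1(83.74) = 83.74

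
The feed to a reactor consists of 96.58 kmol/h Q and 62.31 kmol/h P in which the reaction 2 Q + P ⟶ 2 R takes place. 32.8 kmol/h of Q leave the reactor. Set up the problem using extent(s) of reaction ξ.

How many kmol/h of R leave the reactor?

For Q: n = n₀ − 2ξ → 32.8 = 96.58 − 2ξ, giving ξ = 31.89 kmol/h.
Outlet amounts (n = n₀ + ν ξ):
  Q: 96.58 − 2(31.89) = 32.8
  P: 62.31 − 1(31.89) = 30.42
  R: 0 + 2(31.89) = 63.78

63.8 kmol/h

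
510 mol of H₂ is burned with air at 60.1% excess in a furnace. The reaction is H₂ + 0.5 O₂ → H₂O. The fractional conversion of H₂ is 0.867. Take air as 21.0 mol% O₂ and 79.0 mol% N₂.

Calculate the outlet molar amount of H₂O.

Stoichiometric O₂ = 0.5 × 510 = 255 mol; O₂ fed = 255 × 1.601 = 408.3 mol.
N₂ fed = 408.3 × 79/21 = 1536 mol.
Fuel reacted = 0.867 × 510 → ξ = 442.2 mol.
Outlet (n = n₀ + ν ξ):
  H₂: 510 − 1(442.2) = 67.83
  O₂: 408.3 − 0.5(442.2) = 187.2
  N₂: 1536 (inert)
  H₂O: 0 + 1(442.2) = 442.2

442 mol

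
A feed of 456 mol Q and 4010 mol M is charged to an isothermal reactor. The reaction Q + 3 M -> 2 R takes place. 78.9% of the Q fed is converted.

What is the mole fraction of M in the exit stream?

0.782

Q reacted = 0.789 × 456 = 359.8 mol; ν_Q = −1, so ξ = 359.8/1 = 359.8 mol.
Outlet amounts (n = n₀ + ν ξ):
  Q: 456 − 1(359.8) = 96.22
  M: 4010 − 3(359.8) = 2931
  R: 0 + 2(359.8) = 719.6
Total out = 3746 mol; y_M = 2931 / 3746 = 0.7823.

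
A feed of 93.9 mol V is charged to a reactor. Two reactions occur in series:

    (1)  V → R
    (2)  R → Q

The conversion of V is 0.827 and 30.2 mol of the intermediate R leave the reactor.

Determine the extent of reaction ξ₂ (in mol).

Conversion of V: V consumed = 1ξ₁ = 0.827 × 93.9 → ξ₁ = 77.66 mol.
R balance: n_R = 0 + 1ξ₁ − 1ξ₂ = 30.2 → ξ₂ = (1·77.66 − 30.2)/1 = 47.46 mol.
Outlet amounts (n = n₀ + Σ ν·ξ):
  V: 93.9 − 1(77.66) = 16.24
  R: 0 + 1(77.66) − 1(47.46) = 30.2
  Q: 0 + 1(47.46) = 47.46

ξ₂ = 47.5 mol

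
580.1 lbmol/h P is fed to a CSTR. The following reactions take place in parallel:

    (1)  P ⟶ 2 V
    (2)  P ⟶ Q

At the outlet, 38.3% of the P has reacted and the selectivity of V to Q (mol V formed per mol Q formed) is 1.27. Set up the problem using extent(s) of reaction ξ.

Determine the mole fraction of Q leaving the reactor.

Conversion of P: P consumed = 0.383 × 580.1 = 222.2 lbmol/h = 1ξ₁ + 1ξ₂.
Selectivity: 2ξ₁ / (1ξ₂) = 1.27 → ξ₁ = 0.635 ξ₂.
Substitute: (1·0.635 + 1) ξ₂ = 222.2 → ξ₂ = 135.9 lbmol/h, ξ₁ = 86.29 lbmol/h.
Outlet amounts (n = n₀ + Σ ν·ξ):
  P: 580.1 − 1(86.29) − 1(135.9) = 357.9
  V: 0 + 2(86.29) = 172.6
  Q: 0 + 1(135.9) = 135.9
Total out = 666.4 lbmol/h; y_Q = 135.9 / 666.4 = 0.2039.

0.204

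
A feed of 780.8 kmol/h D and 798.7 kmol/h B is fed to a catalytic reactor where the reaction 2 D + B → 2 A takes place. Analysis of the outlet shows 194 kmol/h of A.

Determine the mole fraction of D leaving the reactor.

For A: n = n₀ + 2ξ → 194 = 0 + 2ξ, giving ξ = 97 kmol/h.
Outlet amounts (n = n₀ + ν ξ):
  D: 780.8 − 2(97) = 586.8
  B: 798.7 − 1(97) = 701.7
  A: 0 + 2(97) = 194
Total out = 1482 kmol/h; y_D = 586.8 / 1482 = 0.3958.

0.396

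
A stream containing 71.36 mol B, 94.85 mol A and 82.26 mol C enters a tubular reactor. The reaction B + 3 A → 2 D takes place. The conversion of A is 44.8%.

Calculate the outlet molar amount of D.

A reacted = 0.448 × 94.85 = 42.49 mol; ν_A = −3, so ξ = 42.49/3 = 14.16 mol.
Outlet amounts (n = n₀ + ν ξ):
  B: 71.36 − 1(14.16) = 57.2
  A: 94.85 − 3(14.16) = 52.36
  D: 0 + 2(14.16) = 28.33
  C: 82.26 (inert)

28.3 mol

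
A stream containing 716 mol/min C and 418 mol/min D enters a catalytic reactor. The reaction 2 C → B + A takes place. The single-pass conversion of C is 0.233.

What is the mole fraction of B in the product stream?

0.0736

C reacted = 0.233 × 716 = 166.8 mol/min; ν_C = −2, so ξ = 166.8/2 = 83.41 mol/min.
Outlet amounts (n = n₀ + ν ξ):
  C: 716 − 2(83.41) = 549.2
  B: 0 + 1(83.41) = 83.41
  A: 0 + 1(83.41) = 83.41
  D: 418 (inert)
Total out = 1134 mol/min; y_B = 83.41 / 1134 = 0.07356.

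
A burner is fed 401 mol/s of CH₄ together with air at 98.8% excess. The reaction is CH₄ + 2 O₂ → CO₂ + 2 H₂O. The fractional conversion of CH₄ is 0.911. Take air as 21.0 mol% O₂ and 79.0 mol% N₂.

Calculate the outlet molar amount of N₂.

6000 mol/s

Stoichiometric O₂ = 2 × 401 = 802 mol/s; O₂ fed = 802 × 1.988 = 1594 mol/s.
N₂ fed = 1594 × 79/21 = 5998 mol/s.
Fuel reacted = 0.911 × 401 → ξ = 365.3 mol/s.
Outlet (n = n₀ + ν ξ):
  CH₄: 401 − 1(365.3) = 35.69
  O₂: 1594 − 2(365.3) = 863.8
  N₂: 5998 (inert)
  CO₂: 0 + 1(365.3) = 365.3
  H₂O: 0 + 2(365.3) = 730.6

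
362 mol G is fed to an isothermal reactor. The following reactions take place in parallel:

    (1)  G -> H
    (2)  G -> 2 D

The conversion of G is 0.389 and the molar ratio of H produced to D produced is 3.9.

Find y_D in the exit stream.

0.0847

Conversion of G: G consumed = 0.389 × 362 = 140.8 mol = 1ξ₁ + 1ξ₂.
Selectivity: 1ξ₁ / (2ξ₂) = 3.9 → ξ₁ = 7.8 ξ₂.
Substitute: (1·7.8 + 1) ξ₂ = 140.8 → ξ₂ = 16 mol, ξ₁ = 124.8 mol.
Outlet amounts (n = n₀ + Σ ν·ξ):
  G: 362 − 1(124.8) − 1(16) = 221.2
  H: 0 + 1(124.8) = 124.8
  D: 0 + 2(16) = 32
Total out = 378 mol; y_D = 32 / 378 = 0.08467.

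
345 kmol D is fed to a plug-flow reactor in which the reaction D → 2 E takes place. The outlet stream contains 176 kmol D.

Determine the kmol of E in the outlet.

For D: n = n₀ − 1ξ → 176 = 345 − 1ξ, giving ξ = 169 kmol.
Outlet amounts (n = n₀ + ν ξ):
  D: 345 − 1(169) = 176
  E: 0 + 2(169) = 338

338 kmol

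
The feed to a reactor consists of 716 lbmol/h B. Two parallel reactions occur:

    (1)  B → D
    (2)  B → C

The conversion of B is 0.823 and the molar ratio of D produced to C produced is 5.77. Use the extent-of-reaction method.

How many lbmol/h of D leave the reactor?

502 lbmol/h

Conversion of B: B consumed = 0.823 × 716 = 589.3 lbmol/h = 1ξ₁ + 1ξ₂.
Selectivity: 1ξ₁ / (1ξ₂) = 5.77 → ξ₁ = 5.77 ξ₂.
Substitute: (1·5.77 + 1) ξ₂ = 589.3 → ξ₂ = 87.04 lbmol/h, ξ₁ = 502.2 lbmol/h.
Outlet amounts (n = n₀ + Σ ν·ξ):
  B: 716 − 1(502.2) − 1(87.04) = 126.7
  D: 0 + 1(502.2) = 502.2
  C: 0 + 1(87.04) = 87.04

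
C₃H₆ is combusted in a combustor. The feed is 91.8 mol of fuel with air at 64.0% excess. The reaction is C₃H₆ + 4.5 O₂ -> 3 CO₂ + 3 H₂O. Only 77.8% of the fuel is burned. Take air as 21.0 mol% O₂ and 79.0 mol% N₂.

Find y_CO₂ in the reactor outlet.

Stoichiometric O₂ = 4.5 × 91.8 = 413.1 mol; O₂ fed = 413.1 × 1.640 = 677.5 mol.
N₂ fed = 677.5 × 79/21 = 2549 mol.
Fuel reacted = 0.778 × 91.8 → ξ = 71.42 mol.
Outlet (n = n₀ + ν ξ):
  C₃H₆: 91.8 − 1(71.42) = 20.38
  O₂: 677.5 − 4.5(71.42) = 356.1
  N₂: 2549 (inert)
  CO₂: 0 + 3(71.42) = 214.3
  H₂O: 0 + 3(71.42) = 214.3
Total out = 3354 mol; y_CO₂ = 214.3 / 3354 = 0.06389.

0.0639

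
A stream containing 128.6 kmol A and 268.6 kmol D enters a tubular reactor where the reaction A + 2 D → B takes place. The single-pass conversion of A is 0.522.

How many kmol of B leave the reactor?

A reacted = 0.522 × 128.6 = 67.13 kmol; ν_A = −1, so ξ = 67.13/1 = 67.13 kmol.
Outlet amounts (n = n₀ + ν ξ):
  A: 128.6 − 1(67.13) = 61.47
  D: 268.6 − 2(67.13) = 134.3
  B: 0 + 1(67.13) = 67.13

67.1 kmol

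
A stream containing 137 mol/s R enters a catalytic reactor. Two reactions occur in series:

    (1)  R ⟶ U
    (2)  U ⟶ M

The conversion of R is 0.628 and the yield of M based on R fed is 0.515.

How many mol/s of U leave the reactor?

15.5 mol/s

Conversion of R: R consumed = 1ξ₁ = 0.628 × 137 → ξ₁ = 86.04 mol/s.
Yield of M: 1ξ₂ / 137 = 0.515 → ξ₂ = 70.56 mol/s.
Outlet amounts (n = n₀ + Σ ν·ξ):
  R: 137 − 1(86.04) = 50.96
  U: 0 + 1(86.04) − 1(70.56) = 15.48
  M: 0 + 1(70.56) = 70.56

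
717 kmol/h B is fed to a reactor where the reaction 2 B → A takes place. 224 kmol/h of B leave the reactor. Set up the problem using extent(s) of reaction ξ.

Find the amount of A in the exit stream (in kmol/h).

For B: n = n₀ − 2ξ → 224 = 717 − 2ξ, giving ξ = 246.5 kmol/h.
Outlet amounts (n = n₀ + ν ξ):
  B: 717 − 2(246.5) = 224
  A: 0 + 1(246.5) = 246.5

246 kmol/h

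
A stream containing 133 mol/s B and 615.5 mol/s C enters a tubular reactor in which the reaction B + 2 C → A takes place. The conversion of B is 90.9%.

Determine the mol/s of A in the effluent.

B reacted = 0.909 × 133 = 120.9 mol/s; ν_B = −1, so ξ = 120.9/1 = 120.9 mol/s.
Outlet amounts (n = n₀ + ν ξ):
  B: 133 − 1(120.9) = 12.1
  C: 615.5 − 2(120.9) = 373.7
  A: 0 + 1(120.9) = 120.9

121 mol/s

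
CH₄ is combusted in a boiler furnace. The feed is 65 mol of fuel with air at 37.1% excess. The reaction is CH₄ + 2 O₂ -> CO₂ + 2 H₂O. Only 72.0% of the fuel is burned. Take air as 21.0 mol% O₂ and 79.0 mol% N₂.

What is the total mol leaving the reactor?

Stoichiometric O₂ = 2 × 65 = 130 mol; O₂ fed = 130 × 1.371 = 178.2 mol.
N₂ fed = 178.2 × 79/21 = 670.5 mol.
Fuel reacted = 0.72 × 65 → ξ = 46.8 mol.
Outlet (n = n₀ + ν ξ):
  CH₄: 65 − 1(46.8) = 18.2
  O₂: 178.2 − 2(46.8) = 84.63
  N₂: 670.5 (inert)
  CO₂: 0 + 1(46.8) = 46.8
  H₂O: 0 + 2(46.8) = 93.6
Total out = 18.2 + 84.63 + 670.5 + 46.8 + 93.6 = 913.7 mol.

914 mol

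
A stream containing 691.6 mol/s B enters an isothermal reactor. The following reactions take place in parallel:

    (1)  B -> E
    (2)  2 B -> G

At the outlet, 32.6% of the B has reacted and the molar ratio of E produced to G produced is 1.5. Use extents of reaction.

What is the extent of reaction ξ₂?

Conversion of B: B consumed = 0.326 × 691.6 = 225.5 mol/s = 1ξ₁ + 2ξ₂.
Selectivity: 1ξ₁ / (1ξ₂) = 1.5 → ξ₁ = 1.5 ξ₂.
Substitute: (1·1.5 + 2) ξ₂ = 225.5 → ξ₂ = 64.42 mol/s, ξ₁ = 96.63 mol/s.
Outlet amounts (n = n₀ + Σ ν·ξ):
  B: 691.6 − 1(96.63) − 2(64.42) = 466.1
  E: 0 + 1(96.63) = 96.63
  G: 0 + 1(64.42) = 64.42

ξ₂ = 64.4 mol/s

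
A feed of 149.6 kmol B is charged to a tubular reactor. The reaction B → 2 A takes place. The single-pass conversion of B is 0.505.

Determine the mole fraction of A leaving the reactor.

B reacted = 0.505 × 149.6 = 75.55 kmol; ν_B = −1, so ξ = 75.55/1 = 75.55 kmol.
Outlet amounts (n = n₀ + ν ξ):
  B: 149.6 − 1(75.55) = 74.05
  A: 0 + 2(75.55) = 151.1
Total out = 225.1 kmol; y_A = 151.1 / 225.1 = 0.6711.

0.671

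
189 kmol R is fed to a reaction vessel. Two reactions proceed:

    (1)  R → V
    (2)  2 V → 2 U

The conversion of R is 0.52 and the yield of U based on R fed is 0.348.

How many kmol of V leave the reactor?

Conversion of R: R consumed = 1ξ₁ = 0.52 × 189 → ξ₁ = 98.28 kmol.
Yield of U: 2ξ₂ / 189 = 0.348 → ξ₂ = 32.89 kmol.
Outlet amounts (n = n₀ + Σ ν·ξ):
  R: 189 − 1(98.28) = 90.72
  V: 0 + 1(98.28) − 2(32.89) = 32.51
  U: 0 + 2(32.89) = 65.77

32.5 kmol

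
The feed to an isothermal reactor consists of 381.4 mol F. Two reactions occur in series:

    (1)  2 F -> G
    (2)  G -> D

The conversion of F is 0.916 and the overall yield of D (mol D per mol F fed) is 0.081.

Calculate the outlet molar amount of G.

144 mol

Conversion of F: F consumed = 2ξ₁ = 0.916 × 381.4 → ξ₁ = 174.7 mol.
Yield of D: 1ξ₂ / 381.4 = 0.081 → ξ₂ = 30.89 mol.
Outlet amounts (n = n₀ + Σ ν·ξ):
  F: 381.4 − 2(174.7) = 32.04
  G: 0 + 1(174.7) − 1(30.89) = 143.8
  D: 0 + 1(30.89) = 30.89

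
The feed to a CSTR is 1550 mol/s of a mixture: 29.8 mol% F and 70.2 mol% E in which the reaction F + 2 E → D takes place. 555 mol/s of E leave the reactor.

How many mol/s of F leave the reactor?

195 mol/s

For E: n = n₀ − 2ξ → 555 = 1088 − 2ξ, giving ξ = 266.5 mol/s.
Outlet amounts (n = n₀ + ν ξ):
  F: 461.9 − 1(266.5) = 195.4
  E: 1088 − 2(266.5) = 555
  D: 0 + 1(266.5) = 266.5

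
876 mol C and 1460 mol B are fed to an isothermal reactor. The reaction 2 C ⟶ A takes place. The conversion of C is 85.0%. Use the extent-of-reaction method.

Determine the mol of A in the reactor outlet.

C reacted = 0.85 × 876 = 744.6 mol; ν_C = −2, so ξ = 744.6/2 = 372.3 mol.
Outlet amounts (n = n₀ + ν ξ):
  C: 876 − 2(372.3) = 131.4
  A: 0 + 1(372.3) = 372.3
  B: 1460 (inert)

372 mol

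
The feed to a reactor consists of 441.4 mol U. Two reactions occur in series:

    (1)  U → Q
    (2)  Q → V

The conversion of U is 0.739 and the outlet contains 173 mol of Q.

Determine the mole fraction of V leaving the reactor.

0.347

Conversion of U: U consumed = 1ξ₁ = 0.739 × 441.4 → ξ₁ = 326.2 mol.
Q balance: n_Q = 0 + 1ξ₁ − 1ξ₂ = 173 → ξ₂ = (1·326.2 − 173)/1 = 153.2 mol.
Outlet amounts (n = n₀ + Σ ν·ξ):
  U: 441.4 − 1(326.2) = 115.2
  Q: 0 + 1(326.2) − 1(153.2) = 173
  V: 0 + 1(153.2) = 153.2
Total out = 441.4 mol; y_V = 153.2 / 441.4 = 0.3471.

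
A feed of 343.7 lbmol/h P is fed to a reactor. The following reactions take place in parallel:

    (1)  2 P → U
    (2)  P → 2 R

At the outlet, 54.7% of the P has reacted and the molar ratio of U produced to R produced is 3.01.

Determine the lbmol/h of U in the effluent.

86.8 lbmol/h

Conversion of P: P consumed = 0.547 × 343.7 = 188 lbmol/h = 2ξ₁ + 1ξ₂.
Selectivity: 1ξ₁ / (2ξ₂) = 3.01 → ξ₁ = 6.02 ξ₂.
Substitute: (2·6.02 + 1) ξ₂ = 188 → ξ₂ = 14.42 lbmol/h, ξ₁ = 86.79 lbmol/h.
Outlet amounts (n = n₀ + Σ ν·ξ):
  P: 343.7 − 2(86.79) − 1(14.42) = 155.7
  U: 0 + 1(86.79) = 86.79
  R: 0 + 2(14.42) = 28.83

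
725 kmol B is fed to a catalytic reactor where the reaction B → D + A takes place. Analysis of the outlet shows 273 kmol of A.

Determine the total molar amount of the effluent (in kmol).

998 kmol

For A: n = n₀ + 1ξ → 273 = 0 + 1ξ, giving ξ = 273 kmol.
Outlet amounts (n = n₀ + ν ξ):
  B: 725 − 1(273) = 452
  D: 0 + 1(273) = 273
  A: 0 + 1(273) = 273
Total out = 452 + 273 + 273 = 998 kmol.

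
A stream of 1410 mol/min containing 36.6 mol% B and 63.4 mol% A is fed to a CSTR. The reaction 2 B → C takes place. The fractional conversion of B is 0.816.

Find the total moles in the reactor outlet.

1200 mol/min

B reacted = 0.816 × 516.1 = 421.1 mol/min; ν_B = −2, so ξ = 421.1/2 = 210.6 mol/min.
Outlet amounts (n = n₀ + ν ξ):
  B: 516.1 − 2(210.6) = 94.96
  C: 0 + 1(210.6) = 210.6
  A: 893.9 (inert)
Total out = 94.96 + 210.6 + 893.9 = 1199 mol/min.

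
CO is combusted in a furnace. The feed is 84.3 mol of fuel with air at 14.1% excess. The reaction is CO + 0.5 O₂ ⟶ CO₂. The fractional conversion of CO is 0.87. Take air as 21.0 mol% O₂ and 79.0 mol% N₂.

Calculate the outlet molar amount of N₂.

Stoichiometric O₂ = 0.5 × 84.3 = 42.15 mol; O₂ fed = 42.15 × 1.141 = 48.09 mol.
N₂ fed = 48.09 × 79/21 = 180.9 mol.
Fuel reacted = 0.87 × 84.3 → ξ = 73.34 mol.
Outlet (n = n₀ + ν ξ):
  CO: 84.3 − 1(73.34) = 10.96
  O₂: 48.09 − 0.5(73.34) = 11.42
  N₂: 180.9 (inert)
  CO₂: 0 + 1(73.34) = 73.34

181 mol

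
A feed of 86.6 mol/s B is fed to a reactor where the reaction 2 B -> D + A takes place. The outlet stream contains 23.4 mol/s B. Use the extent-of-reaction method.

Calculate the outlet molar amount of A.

For B: n = n₀ − 2ξ → 23.4 = 86.6 − 2ξ, giving ξ = 31.6 mol/s.
Outlet amounts (n = n₀ + ν ξ):
  B: 86.6 − 2(31.6) = 23.4
  D: 0 + 1(31.6) = 31.6
  A: 0 + 1(31.6) = 31.6

31.6 mol/s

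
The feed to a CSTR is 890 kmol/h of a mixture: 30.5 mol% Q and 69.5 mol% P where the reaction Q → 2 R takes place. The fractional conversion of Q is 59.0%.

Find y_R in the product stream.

Q reacted = 0.59 × 271.4 = 160.2 kmol/h; ν_Q = −1, so ξ = 160.2/1 = 160.2 kmol/h.
Outlet amounts (n = n₀ + ν ξ):
  Q: 271.4 − 1(160.2) = 111.3
  R: 0 + 2(160.2) = 320.3
  P: 618.5 (inert)
Total out = 1050 kmol/h; y_R = 320.3 / 1050 = 0.305.

0.305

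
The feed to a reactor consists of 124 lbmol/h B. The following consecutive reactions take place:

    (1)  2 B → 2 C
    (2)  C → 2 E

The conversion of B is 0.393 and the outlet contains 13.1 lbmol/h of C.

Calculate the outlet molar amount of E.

Conversion of B: B consumed = 2ξ₁ = 0.393 × 124 → ξ₁ = 24.37 lbmol/h.
C balance: n_C = 0 + 2ξ₁ − 1ξ₂ = 13.1 → ξ₂ = (2·24.37 − 13.1)/1 = 35.63 lbmol/h.
Outlet amounts (n = n₀ + Σ ν·ξ):
  B: 124 − 2(24.37) = 75.27
  C: 0 + 2(24.37) − 1(35.63) = 13.1
  E: 0 + 2(35.63) = 71.26

71.3 lbmol/h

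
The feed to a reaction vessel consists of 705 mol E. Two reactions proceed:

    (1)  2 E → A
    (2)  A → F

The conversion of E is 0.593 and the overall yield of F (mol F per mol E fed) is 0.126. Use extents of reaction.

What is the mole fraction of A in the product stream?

Conversion of E: E consumed = 2ξ₁ = 0.593 × 705 → ξ₁ = 209 mol.
Yield of F: 1ξ₂ / 705 = 0.126 → ξ₂ = 88.83 mol.
Outlet amounts (n = n₀ + Σ ν·ξ):
  E: 705 − 2(209) = 286.9
  A: 0 + 1(209) − 1(88.83) = 120.2
  F: 0 + 1(88.83) = 88.83
Total out = 496 mol; y_A = 120.2 / 496 = 0.2424.

0.242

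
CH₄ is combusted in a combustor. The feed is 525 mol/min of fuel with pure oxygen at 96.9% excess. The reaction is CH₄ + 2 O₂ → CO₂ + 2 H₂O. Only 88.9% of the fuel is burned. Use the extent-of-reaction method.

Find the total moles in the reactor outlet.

2590 mol/min

Stoichiometric O₂ = 2 × 525 = 1050 mol/min; O₂ fed = 1050 × 1.969 = 2067 mol/min.
Fuel reacted = 0.889 × 525 → ξ = 466.7 mol/min.
Outlet (n = n₀ + ν ξ):
  CH₄: 525 − 1(466.7) = 58.27
  O₂: 2067 − 2(466.7) = 1134
  CO₂: 0 + 1(466.7) = 466.7
  H₂O: 0 + 2(466.7) = 933.5
Total out = 58.27 + 1134 + 466.7 + 933.5 = 2592 mol/min.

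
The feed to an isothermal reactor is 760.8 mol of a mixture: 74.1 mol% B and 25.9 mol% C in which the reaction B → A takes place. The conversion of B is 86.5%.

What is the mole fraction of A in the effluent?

B reacted = 0.865 × 563.8 = 487.6 mol; ν_B = −1, so ξ = 487.6/1 = 487.6 mol.
Outlet amounts (n = n₀ + ν ξ):
  B: 563.8 − 1(487.6) = 76.11
  A: 0 + 1(487.6) = 487.6
  C: 197 (inert)
Total out = 760.8 mol; y_A = 487.6 / 760.8 = 0.641.

0.641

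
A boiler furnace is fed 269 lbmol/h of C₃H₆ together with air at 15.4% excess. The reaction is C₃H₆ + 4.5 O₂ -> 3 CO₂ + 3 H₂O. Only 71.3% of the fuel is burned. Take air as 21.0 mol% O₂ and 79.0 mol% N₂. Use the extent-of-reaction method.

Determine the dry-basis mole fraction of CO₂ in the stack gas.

Stoichiometric O₂ = 4.5 × 269 = 1210 lbmol/h; O₂ fed = 1210 × 1.154 = 1397 lbmol/h.
N₂ fed = 1397 × 79/21 = 5255 lbmol/h.
Fuel reacted = 0.713 × 269 → ξ = 191.8 lbmol/h.
Outlet (n = n₀ + ν ξ):
  C₃H₆: 269 − 1(191.8) = 77.2
  O₂: 1397 − 4.5(191.8) = 533.8
  N₂: 5255 (inert)
  CO₂: 0 + 3(191.8) = 575.4
  H₂O: 0 + 3(191.8) = 575.4
Dry total = 6441 lbmol/h; y_CO₂ (dry) = 575.4 / 6441 = 0.08933.

0.0893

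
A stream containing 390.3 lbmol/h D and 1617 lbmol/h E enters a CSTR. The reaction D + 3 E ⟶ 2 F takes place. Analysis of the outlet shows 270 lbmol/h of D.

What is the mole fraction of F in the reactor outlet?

For D: n = n₀ − 1ξ → 270 = 390.3 − 1ξ, giving ξ = 120.3 lbmol/h.
Outlet amounts (n = n₀ + ν ξ):
  D: 390.3 − 1(120.3) = 270
  E: 1617 − 3(120.3) = 1256
  F: 0 + 2(120.3) = 240.6
Total out = 1767 lbmol/h; y_F = 240.6 / 1767 = 0.1362.

0.136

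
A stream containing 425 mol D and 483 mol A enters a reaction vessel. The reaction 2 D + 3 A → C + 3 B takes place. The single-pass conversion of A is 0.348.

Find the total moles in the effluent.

A reacted = 0.348 × 483 = 168.1 mol; ν_A = −3, so ξ = 168.1/3 = 56.03 mol.
Outlet amounts (n = n₀ + ν ξ):
  D: 425 − 2(56.03) = 312.9
  A: 483 − 3(56.03) = 314.9
  C: 0 + 1(56.03) = 56.03
  B: 0 + 3(56.03) = 168.1
Total out = 312.9 + 314.9 + 56.03 + 168.1 = 852 mol.

852 mol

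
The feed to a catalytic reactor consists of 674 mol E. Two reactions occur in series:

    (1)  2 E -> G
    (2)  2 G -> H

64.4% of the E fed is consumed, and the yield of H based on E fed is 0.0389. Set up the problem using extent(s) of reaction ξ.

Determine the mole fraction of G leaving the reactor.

Conversion of E: E consumed = 2ξ₁ = 0.644 × 674 → ξ₁ = 217 mol.
Yield of H: 1ξ₂ / 674 = 0.0389 → ξ₂ = 26.22 mol.
Outlet amounts (n = n₀ + Σ ν·ξ):
  E: 674 − 2(217) = 239.9
  G: 0 + 1(217) − 2(26.22) = 164.6
  H: 0 + 1(26.22) = 26.22
Total out = 430.8 mol; y_G = 164.6 / 430.8 = 0.3821.

0.382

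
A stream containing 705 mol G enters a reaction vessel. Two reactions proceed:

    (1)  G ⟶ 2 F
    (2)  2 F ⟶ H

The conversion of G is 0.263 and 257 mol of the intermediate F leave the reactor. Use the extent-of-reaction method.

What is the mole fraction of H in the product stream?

0.0683

Conversion of G: G consumed = 1ξ₁ = 0.263 × 705 → ξ₁ = 185.4 mol.
F balance: n_F = 0 + 2ξ₁ − 2ξ₂ = 257 → ξ₂ = (2·185.4 − 257)/2 = 56.92 mol.
Outlet amounts (n = n₀ + Σ ν·ξ):
  G: 705 − 1(185.4) = 519.6
  F: 0 + 2(185.4) − 2(56.92) = 257
  H: 0 + 1(56.92) = 56.92
Total out = 833.5 mol; y_H = 56.92 / 833.5 = 0.06828.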